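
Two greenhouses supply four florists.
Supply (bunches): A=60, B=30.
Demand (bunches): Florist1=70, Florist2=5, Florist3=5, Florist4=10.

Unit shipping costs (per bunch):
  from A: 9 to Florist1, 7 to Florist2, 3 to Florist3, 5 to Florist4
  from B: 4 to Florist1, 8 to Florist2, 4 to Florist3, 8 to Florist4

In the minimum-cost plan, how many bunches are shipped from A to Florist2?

5

Optimal shipments:
  A->Florist1: 40 bunches
  A->Florist2: 5 bunches
  A->Florist3: 5 bunches
  A->Florist4: 10 bunches
  B->Florist1: 30 bunches
Total cost = 580.
So A→Florist2 carries 5 bunches.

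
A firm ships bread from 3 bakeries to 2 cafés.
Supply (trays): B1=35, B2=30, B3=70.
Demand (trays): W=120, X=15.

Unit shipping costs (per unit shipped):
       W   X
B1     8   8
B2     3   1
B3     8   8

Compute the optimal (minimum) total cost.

900

A cheapest plan:
  B1->W: 35 trays
  B2->W: 15 trays
  B2->X: 15 trays
  B3->W: 70 trays
Total cost = 900.
(Supply check: B1 ships 35; B2 ships 30; B3 ships 70.)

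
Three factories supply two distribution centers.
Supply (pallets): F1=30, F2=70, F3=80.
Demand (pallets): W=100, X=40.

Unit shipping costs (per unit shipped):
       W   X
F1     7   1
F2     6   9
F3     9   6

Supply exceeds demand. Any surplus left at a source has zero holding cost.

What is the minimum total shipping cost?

One minimum-cost allocation:
  F1→X: 30 × 1 = 30
  F2→W: 70 × 6 = 420
  F3→W: 30 × 9 = 270
  F3→X: 10 × 6 = 60
Total = 30 + 420 + 270 + 60 = 780.
(Supply check: F1 ships 30; F2 ships 70; F3 ships 40.)

780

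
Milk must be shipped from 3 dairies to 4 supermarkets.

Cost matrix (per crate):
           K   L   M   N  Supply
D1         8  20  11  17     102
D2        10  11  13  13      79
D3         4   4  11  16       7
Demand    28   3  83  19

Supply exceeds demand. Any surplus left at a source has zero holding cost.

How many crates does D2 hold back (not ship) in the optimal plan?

55

Minimum-cost shipments:
  D1–K: 19 crates
  D1–M: 83 crates
  D2–K: 5 crates
  D2–N: 19 crates
  D3–K: 4 crates
  D3–L: 3 crates
Total cost = 1390.
D2 ships 24 of its 79, leaving 55.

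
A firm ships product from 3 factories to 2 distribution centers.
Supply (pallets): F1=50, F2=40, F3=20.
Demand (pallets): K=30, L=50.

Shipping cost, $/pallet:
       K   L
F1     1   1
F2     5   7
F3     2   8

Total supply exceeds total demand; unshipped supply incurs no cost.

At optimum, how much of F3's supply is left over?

0

An optimal plan:
  F1 to L: 50 × $1 = $50
  F2 to K: 10 × $5 = $50
  F3 to K: 20 × $2 = $40
Total cost = $140.
F3 ships 20 of its 20, leaving 0.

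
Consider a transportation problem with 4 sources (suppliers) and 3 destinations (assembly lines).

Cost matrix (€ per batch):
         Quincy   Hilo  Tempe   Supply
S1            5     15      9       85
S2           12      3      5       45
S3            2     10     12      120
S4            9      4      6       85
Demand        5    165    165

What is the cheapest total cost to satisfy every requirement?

2560

An optimal shipping plan:
  S1→Tempe: 85 batches
  S2→Tempe: 45 batches
  S3→Quincy: 5 batches
  S3→Hilo: 115 batches
  S4→Hilo: 50 batches
  S4→Tempe: 35 batches
Total cost = €2560.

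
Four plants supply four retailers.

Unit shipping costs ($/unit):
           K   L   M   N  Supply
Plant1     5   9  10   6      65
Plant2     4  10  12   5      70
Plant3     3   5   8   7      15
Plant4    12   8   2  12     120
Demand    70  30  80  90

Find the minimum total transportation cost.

An optimal shipping plan:
  Plant1->K: 55 × $5 = $275
  Plant1->N: 10 × $6 = $60
  Plant2->N: 70 × $5 = $350
  Plant3->K: 15 × $3 = $45
  Plant4->L: 30 × $8 = $240
  Plant4->M: 80 × $2 = $160
  Plant4->N: 10 × $12 = $120
Total = 275 + 60 + 350 + 45 + 240 + 160 + 120 = $1250.
(Supply check: Plant1 ships 65; Plant2 ships 70; Plant3 ships 15; Plant4 ships 120.)

1250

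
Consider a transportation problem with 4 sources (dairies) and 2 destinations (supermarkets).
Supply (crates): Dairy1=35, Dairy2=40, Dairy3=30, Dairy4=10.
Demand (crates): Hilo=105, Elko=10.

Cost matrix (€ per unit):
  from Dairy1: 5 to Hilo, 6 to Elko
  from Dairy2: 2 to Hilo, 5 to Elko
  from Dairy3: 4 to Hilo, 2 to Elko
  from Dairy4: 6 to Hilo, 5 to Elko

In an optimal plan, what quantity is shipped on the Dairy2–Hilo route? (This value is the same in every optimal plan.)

The minimum-cost plan:
  Dairy1–Hilo: 35 × €5 = €175
  Dairy2–Hilo: 40 × €2 = €80
  Dairy3–Hilo: 20 × €4 = €80
  Dairy3–Elko: 10 × €2 = €20
  Dairy4–Hilo: 10 × €6 = €60
Total cost = €415.
So Dairy2→Hilo carries 40 crates.

40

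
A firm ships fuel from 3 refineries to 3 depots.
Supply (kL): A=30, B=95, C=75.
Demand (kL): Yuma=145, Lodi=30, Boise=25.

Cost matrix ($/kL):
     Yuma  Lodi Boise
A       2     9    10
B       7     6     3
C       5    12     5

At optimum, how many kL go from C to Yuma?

75

Optimal shipments:
  A to Yuma: 30 kL
  B to Yuma: 40 kL
  B to Lodi: 30 kL
  B to Boise: 25 kL
  C to Yuma: 75 kL
Total cost = $970.
So C→Yuma carries 75 kL.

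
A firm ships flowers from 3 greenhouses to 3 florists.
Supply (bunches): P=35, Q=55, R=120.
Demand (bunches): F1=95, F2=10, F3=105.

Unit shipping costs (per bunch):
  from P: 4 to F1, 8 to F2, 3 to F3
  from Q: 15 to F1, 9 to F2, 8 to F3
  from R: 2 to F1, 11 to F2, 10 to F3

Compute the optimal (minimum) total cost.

One minimum-cost allocation:
  P→F3: 35 × 3 = 105
  Q→F3: 55 × 8 = 440
  R→F1: 95 × 2 = 190
  R→F2: 10 × 11 = 110
  R→F3: 15 × 10 = 150
Total = 105 + 440 + 190 + 110 + 150 = 995.

995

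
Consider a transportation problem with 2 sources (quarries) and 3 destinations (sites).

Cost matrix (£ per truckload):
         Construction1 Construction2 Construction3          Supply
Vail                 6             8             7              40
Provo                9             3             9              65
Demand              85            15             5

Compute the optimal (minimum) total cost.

An optimal shipping plan:
  Vail->Construction1: 40 × £6 = £240
  Provo->Construction1: 45 × £9 = £405
  Provo->Construction2: 15 × £3 = £45
  Provo->Construction3: 5 × £9 = £45
Total = 240 + 405 + 45 + 45 = £735.
(Supply check: Vail ships 40; Provo ships 65.)

735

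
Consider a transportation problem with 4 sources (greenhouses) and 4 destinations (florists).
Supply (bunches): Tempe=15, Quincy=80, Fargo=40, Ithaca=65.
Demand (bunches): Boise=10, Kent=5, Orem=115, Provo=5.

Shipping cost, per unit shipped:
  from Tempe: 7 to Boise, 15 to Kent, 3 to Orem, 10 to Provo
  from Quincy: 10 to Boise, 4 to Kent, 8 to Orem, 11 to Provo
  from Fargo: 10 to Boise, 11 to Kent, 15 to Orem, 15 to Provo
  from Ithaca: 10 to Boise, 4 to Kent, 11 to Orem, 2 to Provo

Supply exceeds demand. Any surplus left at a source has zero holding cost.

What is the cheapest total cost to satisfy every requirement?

An optimal shipping plan:
  Tempe–Orem: 15 × 3 = 45
  Quincy–Orem: 80 × 8 = 640
  Ithaca–Boise: 10 × 10 = 100
  Ithaca–Kent: 5 × 4 = 20
  Ithaca–Orem: 20 × 11 = 220
  Ithaca–Provo: 5 × 2 = 10
Total = 45 + 640 + 100 + 20 + 220 + 10 = 1035.

1035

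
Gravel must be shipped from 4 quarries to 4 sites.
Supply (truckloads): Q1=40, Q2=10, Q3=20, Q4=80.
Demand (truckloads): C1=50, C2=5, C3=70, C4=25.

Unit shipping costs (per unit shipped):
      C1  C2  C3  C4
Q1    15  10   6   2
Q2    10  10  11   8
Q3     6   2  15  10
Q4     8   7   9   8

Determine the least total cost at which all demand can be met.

1035

A cheapest plan:
  Q1–C3: 15 × 6 = 90
  Q1–C4: 25 × 2 = 50
  Q2–C1: 10 × 10 = 100
  Q3–C1: 15 × 6 = 90
  Q3–C2: 5 × 2 = 10
  Q4–C1: 25 × 8 = 200
  Q4–C3: 55 × 9 = 495
Total = 90 + 50 + 100 + 90 + 10 + 200 + 495 = 1035.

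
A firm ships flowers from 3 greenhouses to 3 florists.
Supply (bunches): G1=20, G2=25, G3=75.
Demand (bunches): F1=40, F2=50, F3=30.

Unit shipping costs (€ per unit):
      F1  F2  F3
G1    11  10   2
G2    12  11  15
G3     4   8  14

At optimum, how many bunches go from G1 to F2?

0

Solving gives:
  G1→F3: 20 × €2 = €40
  G2→F2: 15 × €11 = €165
  G2→F3: 10 × €15 = €150
  G3→F1: 40 × €4 = €160
  G3→F2: 35 × €8 = €280
Total cost = €795.
The route G1→F2 is not used.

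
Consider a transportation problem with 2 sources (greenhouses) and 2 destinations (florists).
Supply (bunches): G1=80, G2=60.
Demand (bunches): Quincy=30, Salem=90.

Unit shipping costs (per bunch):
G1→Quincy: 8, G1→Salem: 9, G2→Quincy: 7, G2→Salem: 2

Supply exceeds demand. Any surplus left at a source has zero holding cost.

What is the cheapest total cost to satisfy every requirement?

One minimum-cost allocation:
  G1–Quincy: 30 × 8 = 240
  G1–Salem: 30 × 9 = 270
  G2–Salem: 60 × 2 = 120
Total = 240 + 270 + 120 = 630.

630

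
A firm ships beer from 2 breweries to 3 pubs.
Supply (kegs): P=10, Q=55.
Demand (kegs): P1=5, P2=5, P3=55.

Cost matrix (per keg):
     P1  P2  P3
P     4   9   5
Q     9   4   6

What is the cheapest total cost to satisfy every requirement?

A cheapest plan:
  P->P1: 5 kegs
  P->P3: 5 kegs
  Q->P2: 5 kegs
  Q->P3: 50 kegs
Total cost = 365.
(Supply check: P ships 10; Q ships 55.)

365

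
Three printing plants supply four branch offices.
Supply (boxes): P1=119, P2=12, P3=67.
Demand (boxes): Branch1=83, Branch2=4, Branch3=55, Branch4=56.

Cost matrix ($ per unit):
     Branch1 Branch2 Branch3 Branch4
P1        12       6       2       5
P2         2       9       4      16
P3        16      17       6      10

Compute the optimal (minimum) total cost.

1558

An optimal shipping plan:
  P1->Branch1: 4 × $12 = $48
  P1->Branch2: 4 × $6 = $24
  P1->Branch3: 55 × $2 = $110
  P1->Branch4: 56 × $5 = $280
  P2->Branch1: 12 × $2 = $24
  P3->Branch1: 67 × $16 = $1072
Total = 48 + 24 + 110 + 280 + 24 + 1072 = $1558.
(Supply check: P1 ships 119; P2 ships 12; P3 ships 67.)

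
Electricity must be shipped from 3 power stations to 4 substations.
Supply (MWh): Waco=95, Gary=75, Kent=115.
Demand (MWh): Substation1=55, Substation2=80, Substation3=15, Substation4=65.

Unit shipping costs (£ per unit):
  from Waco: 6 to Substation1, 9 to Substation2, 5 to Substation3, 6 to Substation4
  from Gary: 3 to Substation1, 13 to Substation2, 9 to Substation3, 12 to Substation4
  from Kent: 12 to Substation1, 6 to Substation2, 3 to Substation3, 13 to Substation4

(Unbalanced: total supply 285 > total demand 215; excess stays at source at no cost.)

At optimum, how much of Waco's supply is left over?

An optimal plan:
  Waco→Substation4: 65 × £6 = £390
  Gary→Substation1: 55 × £3 = £165
  Kent→Substation2: 80 × £6 = £480
  Kent→Substation3: 15 × £3 = £45
Total cost = £1080.
Waco ships 65 of its 95, leaving 30.

30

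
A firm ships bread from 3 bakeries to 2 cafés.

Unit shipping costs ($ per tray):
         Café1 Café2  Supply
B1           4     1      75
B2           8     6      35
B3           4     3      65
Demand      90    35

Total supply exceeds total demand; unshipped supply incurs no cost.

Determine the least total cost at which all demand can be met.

Optimal allocation:
  B1→Café1: 25 × $4 = $100
  B1→Café2: 35 × $1 = $35
  B3→Café1: 65 × $4 = $260
Total = 100 + 35 + 260 = $395.
(Supply check: B1 ships 60; B2 ships 0; B3 ships 65.)

395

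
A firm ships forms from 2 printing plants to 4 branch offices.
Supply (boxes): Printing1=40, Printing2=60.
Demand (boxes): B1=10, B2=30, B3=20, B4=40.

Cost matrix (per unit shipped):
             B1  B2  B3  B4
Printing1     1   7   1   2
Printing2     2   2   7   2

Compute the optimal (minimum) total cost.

170

Optimal allocation:
  Printing1->B1: 10 boxes
  Printing1->B3: 20 boxes
  Printing1->B4: 10 boxes
  Printing2->B2: 30 boxes
  Printing2->B4: 30 boxes
Total cost = 170.
(Supply check: Printing1 ships 40; Printing2 ships 60.)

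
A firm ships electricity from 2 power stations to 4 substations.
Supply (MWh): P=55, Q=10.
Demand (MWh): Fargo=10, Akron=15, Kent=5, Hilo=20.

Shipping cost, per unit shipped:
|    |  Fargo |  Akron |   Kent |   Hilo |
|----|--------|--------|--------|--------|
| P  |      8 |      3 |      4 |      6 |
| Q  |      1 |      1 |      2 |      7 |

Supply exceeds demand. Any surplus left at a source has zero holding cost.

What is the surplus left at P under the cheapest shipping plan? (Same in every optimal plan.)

Minimum-cost shipments:
  P->Akron: 15 × 3 = 45
  P->Kent: 5 × 4 = 20
  P->Hilo: 20 × 6 = 120
  Q->Fargo: 10 × 1 = 10
Total cost = 195.
P ships 40 of its 55, leaving 15.

15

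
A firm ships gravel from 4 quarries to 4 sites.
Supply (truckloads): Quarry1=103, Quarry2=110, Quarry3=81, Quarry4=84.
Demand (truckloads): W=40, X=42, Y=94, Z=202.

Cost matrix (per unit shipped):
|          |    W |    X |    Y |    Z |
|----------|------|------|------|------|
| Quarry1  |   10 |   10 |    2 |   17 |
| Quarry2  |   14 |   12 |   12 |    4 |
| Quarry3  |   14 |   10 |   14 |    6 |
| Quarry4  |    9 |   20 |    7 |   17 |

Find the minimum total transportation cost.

An optimal shipping plan:
  Quarry1 to X: 42 × 10 = 420
  Quarry1 to Y: 61 × 2 = 122
  Quarry2 to Z: 110 × 4 = 440
  Quarry3 to Z: 81 × 6 = 486
  Quarry4 to W: 40 × 9 = 360
  Quarry4 to Y: 33 × 7 = 231
  Quarry4 to Z: 11 × 17 = 187
Total = 420 + 122 + 440 + 486 + 360 + 231 + 187 = 2246.
(Supply check: Quarry1 ships 103; Quarry2 ships 110; Quarry3 ships 81; Quarry4 ships 84.)

2246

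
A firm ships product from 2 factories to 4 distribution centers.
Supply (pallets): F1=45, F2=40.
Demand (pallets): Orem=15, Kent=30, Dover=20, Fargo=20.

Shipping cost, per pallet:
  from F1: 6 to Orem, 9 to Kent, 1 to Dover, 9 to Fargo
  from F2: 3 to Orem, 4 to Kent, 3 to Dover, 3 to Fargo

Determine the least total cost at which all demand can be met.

An optimal shipping plan:
  F1–Orem: 15 × 6 = 90
  F1–Kent: 10 × 9 = 90
  F1–Dover: 20 × 1 = 20
  F2–Kent: 20 × 4 = 80
  F2–Fargo: 20 × 3 = 60
Total = 90 + 90 + 20 + 80 + 60 = 340.

340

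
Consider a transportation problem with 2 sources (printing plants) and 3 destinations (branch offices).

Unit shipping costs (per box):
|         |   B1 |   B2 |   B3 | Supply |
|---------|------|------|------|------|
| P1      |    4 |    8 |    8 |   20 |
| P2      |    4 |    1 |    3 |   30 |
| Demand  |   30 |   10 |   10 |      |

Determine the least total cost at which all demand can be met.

160

A cheapest plan:
  P1->B1: 20 boxes
  P2->B1: 10 boxes
  P2->B2: 10 boxes
  P2->B3: 10 boxes
Total cost = 160.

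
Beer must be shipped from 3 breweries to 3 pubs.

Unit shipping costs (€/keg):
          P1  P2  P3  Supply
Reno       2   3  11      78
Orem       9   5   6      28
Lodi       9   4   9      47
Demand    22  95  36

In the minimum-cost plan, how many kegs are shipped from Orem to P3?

28

The minimum-cost plan:
  Reno to P1: 22 kegs
  Reno to P2: 56 kegs
  Orem to P3: 28 kegs
  Lodi to P2: 39 kegs
  Lodi to P3: 8 kegs
Total cost = €608.
So Orem→P3 carries 28 kegs.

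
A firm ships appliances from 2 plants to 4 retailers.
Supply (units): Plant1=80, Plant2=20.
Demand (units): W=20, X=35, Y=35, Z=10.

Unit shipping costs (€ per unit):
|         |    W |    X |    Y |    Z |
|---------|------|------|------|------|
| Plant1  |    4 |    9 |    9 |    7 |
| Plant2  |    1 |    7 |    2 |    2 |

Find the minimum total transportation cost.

640

Optimal allocation:
  Plant1→W: 20 units
  Plant1→X: 35 units
  Plant1→Y: 15 units
  Plant1→Z: 10 units
  Plant2→Y: 20 units
Total cost = €640.
(Supply check: Plant1 ships 80; Plant2 ships 20.)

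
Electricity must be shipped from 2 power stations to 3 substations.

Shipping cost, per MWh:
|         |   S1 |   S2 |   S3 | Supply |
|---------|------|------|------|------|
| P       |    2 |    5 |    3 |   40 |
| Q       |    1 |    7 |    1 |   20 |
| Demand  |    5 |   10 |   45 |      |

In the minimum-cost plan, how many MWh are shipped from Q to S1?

0

Solving gives:
  P to S1: 5 × 2 = 10
  P to S2: 10 × 5 = 50
  P to S3: 25 × 3 = 75
  Q to S3: 20 × 1 = 20
Total cost = 155.
The route Q→S1 is not used.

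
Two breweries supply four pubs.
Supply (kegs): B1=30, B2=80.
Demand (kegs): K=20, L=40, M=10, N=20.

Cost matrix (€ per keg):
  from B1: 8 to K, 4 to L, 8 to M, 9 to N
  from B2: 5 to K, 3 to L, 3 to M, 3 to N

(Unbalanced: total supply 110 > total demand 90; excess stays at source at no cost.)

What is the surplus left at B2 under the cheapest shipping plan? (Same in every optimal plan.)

Minimum-cost shipments:
  B1 to L: 10 × €4 = €40
  B2 to K: 20 × €5 = €100
  B2 to L: 30 × €3 = €90
  B2 to M: 10 × €3 = €30
  B2 to N: 20 × €3 = €60
Total cost = €320.
B2 ships 80 of its 80, leaving 0.

0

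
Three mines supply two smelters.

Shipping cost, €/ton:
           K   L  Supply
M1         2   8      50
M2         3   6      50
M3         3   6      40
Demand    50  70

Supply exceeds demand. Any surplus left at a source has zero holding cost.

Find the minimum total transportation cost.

One minimum-cost allocation:
  M1->K: 50 × €2 = €100
  M2->L: 30 × €6 = €180
  M3->L: 40 × €6 = €240
Total = 100 + 180 + 240 = €520.

520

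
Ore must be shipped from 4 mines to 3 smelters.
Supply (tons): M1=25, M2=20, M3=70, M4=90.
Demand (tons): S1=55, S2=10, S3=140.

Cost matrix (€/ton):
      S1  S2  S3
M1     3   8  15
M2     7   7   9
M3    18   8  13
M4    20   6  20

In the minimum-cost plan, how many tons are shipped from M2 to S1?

Solving gives:
  M1→S1: 25 × €3 = €75
  M2→S1: 20 × €7 = €140
  M3→S3: 70 × €13 = €910
  M4→S1: 10 × €20 = €200
  M4→S2: 10 × €6 = €60
  M4→S3: 70 × €20 = €1400
Total cost = €2785.
So M2→S1 carries 20 tons.

20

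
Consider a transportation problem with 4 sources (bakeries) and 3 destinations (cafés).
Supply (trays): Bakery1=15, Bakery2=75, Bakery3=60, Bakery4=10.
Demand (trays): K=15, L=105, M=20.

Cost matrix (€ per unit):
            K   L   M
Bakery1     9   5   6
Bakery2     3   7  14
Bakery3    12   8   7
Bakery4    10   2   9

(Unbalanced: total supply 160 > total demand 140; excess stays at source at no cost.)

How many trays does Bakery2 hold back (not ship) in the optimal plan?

0

Minimum-cost shipments:
  Bakery1–L: 15 × €5 = €75
  Bakery2–K: 15 × €3 = €45
  Bakery2–L: 60 × €7 = €420
  Bakery3–L: 20 × €8 = €160
  Bakery3–M: 20 × €7 = €140
  Bakery4–L: 10 × €2 = €20
Total cost = €860.
Bakery2 ships 75 of its 75, leaving 0.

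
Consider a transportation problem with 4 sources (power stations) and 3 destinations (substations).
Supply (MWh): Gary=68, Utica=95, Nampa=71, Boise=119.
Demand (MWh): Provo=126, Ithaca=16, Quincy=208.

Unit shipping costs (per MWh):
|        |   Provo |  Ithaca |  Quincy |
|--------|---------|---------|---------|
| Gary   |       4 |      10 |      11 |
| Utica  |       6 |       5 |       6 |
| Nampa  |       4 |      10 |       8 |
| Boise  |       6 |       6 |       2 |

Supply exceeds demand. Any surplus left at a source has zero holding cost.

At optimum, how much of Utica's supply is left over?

An optimal plan:
  Gary->Provo: 65 MWh
  Utica->Ithaca: 16 MWh
  Utica->Quincy: 79 MWh
  Nampa->Provo: 61 MWh
  Nampa->Quincy: 10 MWh
  Boise->Quincy: 119 MWh
Total cost = 1376.
Utica ships 95 of its 95, leaving 0.

0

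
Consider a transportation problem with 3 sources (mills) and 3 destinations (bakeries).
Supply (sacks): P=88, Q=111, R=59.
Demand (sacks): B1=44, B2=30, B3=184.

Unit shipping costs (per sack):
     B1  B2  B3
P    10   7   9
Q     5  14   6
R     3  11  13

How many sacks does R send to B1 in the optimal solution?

Optimal shipments:
  P–B2: 15 sacks
  P–B3: 73 sacks
  Q–B3: 111 sacks
  R–B1: 44 sacks
  R–B2: 15 sacks
Total cost = 1725.
So R→B1 carries 44 sacks.

44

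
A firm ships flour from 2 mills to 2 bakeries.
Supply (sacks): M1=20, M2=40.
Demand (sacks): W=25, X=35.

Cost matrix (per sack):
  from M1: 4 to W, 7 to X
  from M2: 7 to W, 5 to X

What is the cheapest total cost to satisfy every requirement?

An optimal shipping plan:
  M1 to W: 20 × 4 = 80
  M2 to W: 5 × 7 = 35
  M2 to X: 35 × 5 = 175
Total = 80 + 35 + 175 = 290.
(Supply check: M1 ships 20; M2 ships 40.)

290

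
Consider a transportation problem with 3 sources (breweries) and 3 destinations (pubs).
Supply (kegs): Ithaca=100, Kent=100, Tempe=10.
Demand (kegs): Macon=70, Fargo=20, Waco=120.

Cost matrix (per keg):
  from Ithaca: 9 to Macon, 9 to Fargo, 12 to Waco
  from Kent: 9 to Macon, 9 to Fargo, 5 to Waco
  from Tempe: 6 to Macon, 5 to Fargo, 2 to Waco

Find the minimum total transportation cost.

1450

A cheapest plan:
  Ithaca to Macon: 70 × 9 = 630
  Ithaca to Fargo: 20 × 9 = 180
  Ithaca to Waco: 10 × 12 = 120
  Kent to Waco: 100 × 5 = 500
  Tempe to Waco: 10 × 2 = 20
Total = 630 + 180 + 120 + 500 + 20 = 1450.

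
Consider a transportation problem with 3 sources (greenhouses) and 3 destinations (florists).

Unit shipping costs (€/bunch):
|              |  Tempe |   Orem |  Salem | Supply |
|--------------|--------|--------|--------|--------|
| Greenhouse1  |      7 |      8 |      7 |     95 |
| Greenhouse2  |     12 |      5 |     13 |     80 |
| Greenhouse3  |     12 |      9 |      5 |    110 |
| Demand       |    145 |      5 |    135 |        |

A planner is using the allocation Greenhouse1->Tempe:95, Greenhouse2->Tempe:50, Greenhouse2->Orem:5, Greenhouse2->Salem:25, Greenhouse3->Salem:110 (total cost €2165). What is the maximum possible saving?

25

Current plan cost = 95·7 + 50·12 + 5·5 + 25·13 + 110·5 = €2165.
Optimal plan:
  Greenhouse1->Tempe: 70 bunches
  Greenhouse1->Salem: 25 bunches
  Greenhouse2->Tempe: 75 bunches
  Greenhouse2->Orem: 5 bunches
  Greenhouse3->Salem: 110 bunches
Optimal cost = €2140.
Saving = 2165 − 2140 = €25.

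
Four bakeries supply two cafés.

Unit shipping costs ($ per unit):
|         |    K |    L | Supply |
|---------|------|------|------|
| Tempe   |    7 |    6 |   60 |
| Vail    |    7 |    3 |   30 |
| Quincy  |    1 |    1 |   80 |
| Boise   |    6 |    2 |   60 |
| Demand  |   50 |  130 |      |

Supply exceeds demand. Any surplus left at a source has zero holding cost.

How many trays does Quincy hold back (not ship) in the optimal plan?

Minimum-cost shipments:
  Tempe->L: 10 × $6 = $60
  Vail->L: 30 × $3 = $90
  Quincy->K: 50 × $1 = $50
  Quincy->L: 30 × $1 = $30
  Boise->L: 60 × $2 = $120
Total cost = $350.
Quincy ships 80 of its 80, leaving 0.

0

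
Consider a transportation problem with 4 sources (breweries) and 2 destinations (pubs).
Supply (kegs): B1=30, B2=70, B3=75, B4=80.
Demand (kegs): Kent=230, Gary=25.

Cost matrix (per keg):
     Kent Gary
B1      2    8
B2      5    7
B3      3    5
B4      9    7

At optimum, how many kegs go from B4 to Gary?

Solving gives:
  B1->Kent: 30 × 2 = 60
  B2->Kent: 70 × 5 = 350
  B3->Kent: 75 × 3 = 225
  B4->Kent: 55 × 9 = 495
  B4->Gary: 25 × 7 = 175
Total cost = 1305.
So B4→Gary carries 25 kegs.

25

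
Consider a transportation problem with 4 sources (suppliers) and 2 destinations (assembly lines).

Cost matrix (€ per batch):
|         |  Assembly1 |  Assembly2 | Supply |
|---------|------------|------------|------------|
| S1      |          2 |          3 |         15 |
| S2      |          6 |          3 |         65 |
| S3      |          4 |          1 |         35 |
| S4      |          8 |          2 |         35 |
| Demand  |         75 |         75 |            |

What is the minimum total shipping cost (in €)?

510

Optimal allocation:
  S1 to Assembly1: 15 batches
  S2 to Assembly1: 60 batches
  S2 to Assembly2: 5 batches
  S3 to Assembly2: 35 batches
  S4 to Assembly2: 35 batches
Total cost = €510.
(Supply check: S1 ships 15; S2 ships 65; S3 ships 35; S4 ships 35.)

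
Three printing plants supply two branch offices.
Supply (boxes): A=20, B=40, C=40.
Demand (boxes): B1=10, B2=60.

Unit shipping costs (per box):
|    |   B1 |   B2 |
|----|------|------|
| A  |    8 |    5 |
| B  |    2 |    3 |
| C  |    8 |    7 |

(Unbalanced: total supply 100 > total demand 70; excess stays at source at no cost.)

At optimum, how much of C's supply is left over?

30

Minimum-cost shipments:
  A to B2: 20 × 5 = 100
  B to B1: 10 × 2 = 20
  B to B2: 30 × 3 = 90
  C to B2: 10 × 7 = 70
Total cost = 280.
C ships 10 of its 40, leaving 30.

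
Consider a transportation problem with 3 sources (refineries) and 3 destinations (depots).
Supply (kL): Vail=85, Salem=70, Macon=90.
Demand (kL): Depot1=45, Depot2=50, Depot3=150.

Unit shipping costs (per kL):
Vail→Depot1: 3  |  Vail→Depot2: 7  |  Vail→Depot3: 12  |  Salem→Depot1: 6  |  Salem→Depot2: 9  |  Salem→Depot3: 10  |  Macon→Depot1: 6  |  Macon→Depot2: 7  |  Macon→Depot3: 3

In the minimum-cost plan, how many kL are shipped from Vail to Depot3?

0

Solving gives:
  Vail–Depot1: 45 × 3 = 135
  Vail–Depot2: 40 × 7 = 280
  Salem–Depot2: 10 × 9 = 90
  Salem–Depot3: 60 × 10 = 600
  Macon–Depot3: 90 × 3 = 270
Total cost = 1375.
The route Vail→Depot3 is not used.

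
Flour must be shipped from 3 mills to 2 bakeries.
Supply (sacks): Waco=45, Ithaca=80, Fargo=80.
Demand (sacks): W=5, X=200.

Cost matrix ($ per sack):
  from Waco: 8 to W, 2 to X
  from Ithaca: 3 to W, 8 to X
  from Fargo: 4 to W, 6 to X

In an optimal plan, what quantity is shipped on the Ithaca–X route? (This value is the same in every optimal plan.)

The minimum-cost plan:
  Waco→X: 45 × $2 = $90
  Ithaca→W: 5 × $3 = $15
  Ithaca→X: 75 × $8 = $600
  Fargo→X: 80 × $6 = $480
Total cost = $1185.
So Ithaca→X carries 75 sacks.

75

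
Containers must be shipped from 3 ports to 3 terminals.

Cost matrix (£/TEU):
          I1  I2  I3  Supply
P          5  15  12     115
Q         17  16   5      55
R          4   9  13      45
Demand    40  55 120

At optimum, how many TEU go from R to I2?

45

The minimum-cost plan:
  P–I1: 40 × £5 = £200
  P–I2: 10 × £15 = £150
  P–I3: 65 × £12 = £780
  Q–I3: 55 × £5 = £275
  R–I2: 45 × £9 = £405
Total cost = £1810.
So R→I2 carries 45 TEU.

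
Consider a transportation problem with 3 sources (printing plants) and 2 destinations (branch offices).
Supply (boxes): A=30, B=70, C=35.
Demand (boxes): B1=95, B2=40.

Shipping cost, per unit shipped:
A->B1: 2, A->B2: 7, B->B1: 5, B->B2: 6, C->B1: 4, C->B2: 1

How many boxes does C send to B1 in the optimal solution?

0

The minimum-cost plan:
  A to B1: 30 × 2 = 60
  B to B1: 65 × 5 = 325
  B to B2: 5 × 6 = 30
  C to B2: 35 × 1 = 35
Total cost = 450.
The route C→B1 is not used.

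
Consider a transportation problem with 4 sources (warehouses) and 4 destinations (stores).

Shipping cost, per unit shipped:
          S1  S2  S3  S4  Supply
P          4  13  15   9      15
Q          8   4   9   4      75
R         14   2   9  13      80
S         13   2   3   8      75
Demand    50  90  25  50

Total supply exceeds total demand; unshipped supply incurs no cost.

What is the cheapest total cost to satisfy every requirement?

835

One minimum-cost allocation:
  P->S1: 15 × 4 = 60
  Q->S1: 35 × 8 = 280
  Q->S4: 40 × 4 = 160
  R->S2: 50 × 2 = 100
  S->S2: 40 × 2 = 80
  S->S3: 25 × 3 = 75
  S->S4: 10 × 8 = 80
Total = 60 + 280 + 160 + 100 + 80 + 75 + 80 = 835.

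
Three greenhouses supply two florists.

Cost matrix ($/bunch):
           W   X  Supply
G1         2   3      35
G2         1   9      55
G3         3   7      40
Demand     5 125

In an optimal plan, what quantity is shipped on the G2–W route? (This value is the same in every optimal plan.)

5

The minimum-cost plan:
  G1→X: 35 × $3 = $105
  G2→W: 5 × $1 = $5
  G2→X: 50 × $9 = $450
  G3→X: 40 × $7 = $280
Total cost = $840.
So G2→W carries 5 bunches.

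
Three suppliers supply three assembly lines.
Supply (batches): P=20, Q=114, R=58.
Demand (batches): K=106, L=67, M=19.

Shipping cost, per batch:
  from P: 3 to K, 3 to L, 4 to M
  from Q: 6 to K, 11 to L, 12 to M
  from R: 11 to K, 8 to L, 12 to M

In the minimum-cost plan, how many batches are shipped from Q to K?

106

Optimal shipments:
  P->L: 1 batches
  P->M: 19 batches
  Q->K: 106 batches
  Q->L: 8 batches
  R->L: 58 batches
Total cost = 1267.
So Q→K carries 106 batches.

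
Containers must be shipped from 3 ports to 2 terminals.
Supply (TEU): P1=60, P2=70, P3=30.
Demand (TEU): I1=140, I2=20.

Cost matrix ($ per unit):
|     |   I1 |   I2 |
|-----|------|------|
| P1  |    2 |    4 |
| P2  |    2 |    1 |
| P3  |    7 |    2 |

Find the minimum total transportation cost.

One minimum-cost allocation:
  P1–I1: 60 × $2 = $120
  P2–I1: 70 × $2 = $140
  P3–I1: 10 × $7 = $70
  P3–I2: 20 × $2 = $40
Total = 120 + 140 + 70 + 40 = $370.

370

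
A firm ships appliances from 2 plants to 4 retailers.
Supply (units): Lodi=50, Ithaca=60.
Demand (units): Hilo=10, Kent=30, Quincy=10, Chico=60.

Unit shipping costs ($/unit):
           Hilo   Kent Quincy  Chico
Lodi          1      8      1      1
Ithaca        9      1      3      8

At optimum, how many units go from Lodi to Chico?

40

Solving gives:
  Lodi to Hilo: 10 × $1 = $10
  Lodi to Chico: 40 × $1 = $40
  Ithaca to Kent: 30 × $1 = $30
  Ithaca to Quincy: 10 × $3 = $30
  Ithaca to Chico: 20 × $8 = $160
Total cost = $270.
So Lodi→Chico carries 40 units.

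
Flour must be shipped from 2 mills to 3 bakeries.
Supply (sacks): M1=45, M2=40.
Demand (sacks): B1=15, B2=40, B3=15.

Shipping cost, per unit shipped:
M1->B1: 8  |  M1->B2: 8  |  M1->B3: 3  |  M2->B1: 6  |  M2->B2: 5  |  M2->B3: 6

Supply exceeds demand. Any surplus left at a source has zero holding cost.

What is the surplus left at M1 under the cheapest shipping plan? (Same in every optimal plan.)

Minimum-cost shipments:
  M1 to B1: 15 × 8 = 120
  M1 to B3: 15 × 3 = 45
  M2 to B2: 40 × 5 = 200
Total cost = 365.
M1 ships 30 of its 45, leaving 15.

15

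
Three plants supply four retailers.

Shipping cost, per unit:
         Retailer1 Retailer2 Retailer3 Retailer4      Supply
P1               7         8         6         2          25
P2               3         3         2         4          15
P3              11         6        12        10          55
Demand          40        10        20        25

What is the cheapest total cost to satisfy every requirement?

Optimal allocation:
  P1 to Retailer4: 25 × 2 = 50
  P2 to Retailer3: 15 × 2 = 30
  P3 to Retailer1: 40 × 11 = 440
  P3 to Retailer2: 10 × 6 = 60
  P3 to Retailer3: 5 × 12 = 60
Total = 50 + 30 + 440 + 60 + 60 = 640.

640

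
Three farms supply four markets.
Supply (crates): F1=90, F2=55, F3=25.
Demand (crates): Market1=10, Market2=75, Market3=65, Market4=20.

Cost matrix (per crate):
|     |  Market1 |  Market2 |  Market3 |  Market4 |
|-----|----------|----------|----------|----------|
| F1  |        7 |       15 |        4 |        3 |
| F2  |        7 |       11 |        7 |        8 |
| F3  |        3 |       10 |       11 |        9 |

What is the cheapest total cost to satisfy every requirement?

1175

Optimal allocation:
  F1→Market1: 5 × 7 = 35
  F1→Market3: 65 × 4 = 260
  F1→Market4: 20 × 3 = 60
  F2→Market2: 55 × 11 = 605
  F3→Market1: 5 × 3 = 15
  F3→Market2: 20 × 10 = 200
Total = 35 + 260 + 60 + 605 + 15 + 200 = 1175.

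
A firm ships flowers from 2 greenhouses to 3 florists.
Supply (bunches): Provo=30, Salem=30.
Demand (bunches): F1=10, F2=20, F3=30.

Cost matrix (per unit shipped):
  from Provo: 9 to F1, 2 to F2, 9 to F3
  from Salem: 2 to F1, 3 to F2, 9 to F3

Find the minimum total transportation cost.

330

Optimal allocation:
  Provo->F2: 20 × 2 = 40
  Provo->F3: 10 × 9 = 90
  Salem->F1: 10 × 2 = 20
  Salem->F3: 20 × 9 = 180
Total = 40 + 90 + 20 + 180 = 330.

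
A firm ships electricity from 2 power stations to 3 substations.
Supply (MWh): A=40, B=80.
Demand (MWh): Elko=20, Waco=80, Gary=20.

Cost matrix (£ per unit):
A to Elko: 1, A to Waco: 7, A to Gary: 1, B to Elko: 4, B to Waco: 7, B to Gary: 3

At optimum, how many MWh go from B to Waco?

The minimum-cost plan:
  A–Elko: 20 × £1 = £20
  A–Gary: 20 × £1 = £20
  B–Waco: 80 × £7 = £560
Total cost = £600.
So B→Waco carries 80 MWh.

80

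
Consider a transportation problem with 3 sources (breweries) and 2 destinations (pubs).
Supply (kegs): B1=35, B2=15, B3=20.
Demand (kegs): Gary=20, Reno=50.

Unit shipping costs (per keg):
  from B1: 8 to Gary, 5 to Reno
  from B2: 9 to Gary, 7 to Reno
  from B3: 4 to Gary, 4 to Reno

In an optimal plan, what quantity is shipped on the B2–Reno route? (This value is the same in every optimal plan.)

15

Optimal shipments:
  B1–Reno: 35 kegs
  B2–Reno: 15 kegs
  B3–Gary: 20 kegs
Total cost = 360.
So B2→Reno carries 15 kegs.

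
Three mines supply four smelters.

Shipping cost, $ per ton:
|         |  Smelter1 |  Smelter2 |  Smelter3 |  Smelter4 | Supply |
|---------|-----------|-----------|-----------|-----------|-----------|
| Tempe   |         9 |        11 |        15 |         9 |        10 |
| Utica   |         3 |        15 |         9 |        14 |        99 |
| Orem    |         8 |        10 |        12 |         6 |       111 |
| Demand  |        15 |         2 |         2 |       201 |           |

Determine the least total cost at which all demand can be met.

1969

An optimal shipping plan:
  Tempe–Smelter4: 10 × $9 = $90
  Utica–Smelter1: 15 × $3 = $45
  Utica–Smelter2: 2 × $15 = $30
  Utica–Smelter3: 2 × $9 = $18
  Utica–Smelter4: 80 × $14 = $1120
  Orem–Smelter4: 111 × $6 = $666
Total = 90 + 45 + 30 + 18 + 1120 + 666 = $1969.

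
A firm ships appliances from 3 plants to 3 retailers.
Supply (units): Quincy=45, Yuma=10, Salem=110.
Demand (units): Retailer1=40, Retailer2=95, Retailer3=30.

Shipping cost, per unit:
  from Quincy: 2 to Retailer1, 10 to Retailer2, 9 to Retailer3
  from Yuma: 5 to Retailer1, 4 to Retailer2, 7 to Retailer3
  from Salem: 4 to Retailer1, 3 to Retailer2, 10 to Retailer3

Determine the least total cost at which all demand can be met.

A cheapest plan:
  Quincy to Retailer1: 40 × 2 = 80
  Quincy to Retailer3: 5 × 9 = 45
  Yuma to Retailer3: 10 × 7 = 70
  Salem to Retailer2: 95 × 3 = 285
  Salem to Retailer3: 15 × 10 = 150
Total = 80 + 45 + 70 + 285 + 150 = 630.

630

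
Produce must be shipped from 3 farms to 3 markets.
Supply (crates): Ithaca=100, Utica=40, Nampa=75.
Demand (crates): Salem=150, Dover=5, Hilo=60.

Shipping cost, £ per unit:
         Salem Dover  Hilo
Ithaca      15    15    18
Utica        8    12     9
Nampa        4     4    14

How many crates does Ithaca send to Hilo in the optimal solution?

Optimal shipments:
  Ithaca–Salem: 75 × £15 = £1125
  Ithaca–Dover: 5 × £15 = £75
  Ithaca–Hilo: 20 × £18 = £360
  Utica–Hilo: 40 × £9 = £360
  Nampa–Salem: 75 × £4 = £300
Total cost = £2220.
So Ithaca→Hilo carries 20 crates.

20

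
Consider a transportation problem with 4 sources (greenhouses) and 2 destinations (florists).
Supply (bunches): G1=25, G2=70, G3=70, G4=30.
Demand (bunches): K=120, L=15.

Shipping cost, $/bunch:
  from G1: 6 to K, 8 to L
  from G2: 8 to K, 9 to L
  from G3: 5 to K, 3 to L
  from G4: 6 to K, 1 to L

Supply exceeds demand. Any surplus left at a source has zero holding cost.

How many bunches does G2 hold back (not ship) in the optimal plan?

An optimal plan:
  G1–K: 25 × $6 = $150
  G2–K: 10 × $8 = $80
  G3–K: 70 × $5 = $350
  G4–K: 15 × $6 = $90
  G4–L: 15 × $1 = $15
Total cost = $685.
G2 ships 10 of its 70, leaving 60.

60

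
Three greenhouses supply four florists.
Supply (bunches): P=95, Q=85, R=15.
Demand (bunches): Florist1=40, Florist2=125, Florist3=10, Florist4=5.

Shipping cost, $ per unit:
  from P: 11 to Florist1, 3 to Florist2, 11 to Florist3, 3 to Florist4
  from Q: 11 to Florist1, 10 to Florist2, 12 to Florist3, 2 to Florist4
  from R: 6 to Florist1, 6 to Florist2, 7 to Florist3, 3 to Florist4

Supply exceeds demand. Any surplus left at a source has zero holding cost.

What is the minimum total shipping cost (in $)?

A cheapest plan:
  P->Florist2: 95 bunches
  Q->Florist1: 35 bunches
  Q->Florist2: 30 bunches
  Q->Florist4: 5 bunches
  R->Florist1: 5 bunches
  R->Florist3: 10 bunches
Total cost = $1080.

1080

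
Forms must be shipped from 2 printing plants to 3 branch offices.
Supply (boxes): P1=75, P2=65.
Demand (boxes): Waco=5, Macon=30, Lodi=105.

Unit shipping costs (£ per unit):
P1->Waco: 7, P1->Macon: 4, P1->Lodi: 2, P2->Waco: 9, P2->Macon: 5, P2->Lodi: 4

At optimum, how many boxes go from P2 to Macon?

The minimum-cost plan:
  P1 to Waco: 5 × £7 = £35
  P1 to Lodi: 70 × £2 = £140
  P2 to Macon: 30 × £5 = £150
  P2 to Lodi: 35 × £4 = £140
Total cost = £465.
So P2→Macon carries 30 boxes.

30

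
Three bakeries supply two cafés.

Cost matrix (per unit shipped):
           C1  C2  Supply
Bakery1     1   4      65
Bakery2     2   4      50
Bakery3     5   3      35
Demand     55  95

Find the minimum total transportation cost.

One minimum-cost allocation:
  Bakery1->C1: 55 × 1 = 55
  Bakery1->C2: 10 × 4 = 40
  Bakery2->C2: 50 × 4 = 200
  Bakery3->C2: 35 × 3 = 105
Total = 55 + 40 + 200 + 105 = 400.

400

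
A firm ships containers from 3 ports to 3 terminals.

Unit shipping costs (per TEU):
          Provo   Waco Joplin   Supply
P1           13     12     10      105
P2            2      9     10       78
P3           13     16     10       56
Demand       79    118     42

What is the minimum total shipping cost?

2057

One minimum-cost allocation:
  P1->Waco: 105 × 12 = 1260
  P2->Provo: 78 × 2 = 156
  P3->Provo: 1 × 13 = 13
  P3->Waco: 13 × 16 = 208
  P3->Joplin: 42 × 10 = 420
Total = 1260 + 156 + 13 + 208 + 420 = 2057.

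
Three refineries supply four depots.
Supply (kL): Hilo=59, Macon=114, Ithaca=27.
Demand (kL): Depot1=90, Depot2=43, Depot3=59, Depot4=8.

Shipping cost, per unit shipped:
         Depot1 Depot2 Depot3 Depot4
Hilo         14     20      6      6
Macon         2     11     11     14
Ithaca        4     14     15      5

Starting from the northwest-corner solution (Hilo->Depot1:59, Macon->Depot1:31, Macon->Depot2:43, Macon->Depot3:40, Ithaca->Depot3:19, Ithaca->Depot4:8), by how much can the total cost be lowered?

1041

Current plan cost = 59·14 + 31·2 + 43·11 + 40·11 + 19·15 + 8·5 = 2126.
Optimal plan:
  Hilo->Depot3: 59 × 6 = 354
  Macon->Depot1: 71 × 2 = 142
  Macon->Depot2: 43 × 11 = 473
  Ithaca->Depot1: 19 × 4 = 76
  Ithaca->Depot4: 8 × 5 = 40
Optimal cost = 1085.
Saving = 2126 − 1085 = 1041.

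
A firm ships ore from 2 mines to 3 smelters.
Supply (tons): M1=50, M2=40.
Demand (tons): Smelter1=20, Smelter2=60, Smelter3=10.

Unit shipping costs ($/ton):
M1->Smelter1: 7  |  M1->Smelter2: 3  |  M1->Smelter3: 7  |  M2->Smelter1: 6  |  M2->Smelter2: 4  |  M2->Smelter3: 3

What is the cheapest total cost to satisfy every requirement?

A cheapest plan:
  M1–Smelter2: 50 × $3 = $150
  M2–Smelter1: 20 × $6 = $120
  M2–Smelter2: 10 × $4 = $40
  M2–Smelter3: 10 × $3 = $30
Total = 150 + 120 + 40 + 30 = $340.

340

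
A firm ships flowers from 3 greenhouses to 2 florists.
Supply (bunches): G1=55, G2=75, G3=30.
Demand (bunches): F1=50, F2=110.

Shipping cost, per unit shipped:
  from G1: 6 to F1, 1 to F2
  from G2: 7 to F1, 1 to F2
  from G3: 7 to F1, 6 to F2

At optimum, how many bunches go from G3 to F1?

30

Optimal shipments:
  G1 to F1: 20 × 6 = 120
  G1 to F2: 35 × 1 = 35
  G2 to F2: 75 × 1 = 75
  G3 to F1: 30 × 7 = 210
Total cost = 440.
So G3→F1 carries 30 bunches.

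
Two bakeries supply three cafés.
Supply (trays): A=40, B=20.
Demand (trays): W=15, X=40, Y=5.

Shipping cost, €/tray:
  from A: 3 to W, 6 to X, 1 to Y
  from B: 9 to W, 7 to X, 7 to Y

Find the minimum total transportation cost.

A cheapest plan:
  A to W: 15 × €3 = €45
  A to X: 20 × €6 = €120
  A to Y: 5 × €1 = €5
  B to X: 20 × €7 = €140
Total = 45 + 120 + 5 + 140 = €310.

310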